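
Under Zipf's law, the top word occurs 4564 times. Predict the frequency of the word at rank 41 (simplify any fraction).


Zipf's law: freq(rank) = f1 / rank
f1 = 4564, rank = 41
freq = 4564 / 41
GCD(4564, 41) = 1
Simplified: 4564/41

4564/41


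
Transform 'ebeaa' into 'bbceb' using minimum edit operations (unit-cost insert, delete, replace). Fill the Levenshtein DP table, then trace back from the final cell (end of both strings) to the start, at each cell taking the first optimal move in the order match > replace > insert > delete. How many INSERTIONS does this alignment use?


Edit distance = 4. Backtracking from cell (5, 5) with preference match > replace > insert > delete,
then listing the resulting alignment 'ebeaa' -> 'bbceb' left to right:
  Step 1: replace e->b
  Step 2: keep 'b'
  Step 3: replace e->c
  Step 4: replace a->e
  Step 5: replace a->b
Total insertions: 0

0


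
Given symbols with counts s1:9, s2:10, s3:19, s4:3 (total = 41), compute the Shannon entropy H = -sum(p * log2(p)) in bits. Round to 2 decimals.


Computing entropy H = -sum(p_i * log2(p_i)):
  s1: p = 9/41 = 0.2195, -p*log2(p) = 0.4802
  s2: p = 10/41 = 0.2439, -p*log2(p) = 0.4965
  s3: p = 19/41 = 0.4634, -p*log2(p) = 0.5142
  s4: p = 3/41 = 0.0732, -p*log2(p) = 0.2760
H = sum of terms = 1.7669
Rounded to 2 decimals: 1.77

1.77


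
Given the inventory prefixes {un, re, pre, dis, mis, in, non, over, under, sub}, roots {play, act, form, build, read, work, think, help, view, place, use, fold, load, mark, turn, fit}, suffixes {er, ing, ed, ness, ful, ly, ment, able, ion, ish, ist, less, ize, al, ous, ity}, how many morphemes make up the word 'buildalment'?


Segmenting 'buildalment' against the inventory:
  'build' -> root (morpheme 1)
  'al' -> suffix (morpheme 2)
  'ment' -> suffix (morpheme 3)
Total morphemes: 3

3


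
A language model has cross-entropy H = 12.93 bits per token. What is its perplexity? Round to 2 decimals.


Perplexity formula: PP = 2^H
H = 12.93
PP = 2^12.93
Decompose: 2^12.93 = 2^12 * 2^0.93
2^12 = 4096, 2^0.93 ~ 1.9052760
PP ~ 4096 * 1.9052760 = 7804.0104960
Rounded to 2 decimals: 7804.01

7804.01


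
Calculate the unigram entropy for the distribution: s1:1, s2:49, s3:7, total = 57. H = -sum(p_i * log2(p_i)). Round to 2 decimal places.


Computing entropy H = -sum(p_i * log2(p_i)):
  s1: p = 1/57 = 0.0175, -p*log2(p) = 0.1023
  s2: p = 49/57 = 0.8596, -p*log2(p) = 0.1876
  s3: p = 7/57 = 0.1228, -p*log2(p) = 0.3716
H = sum of terms = 0.6615
Rounded to 2 decimals: 0.66

0.66


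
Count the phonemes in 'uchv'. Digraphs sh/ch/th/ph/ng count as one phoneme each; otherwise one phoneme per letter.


Parsing 'uchv' greedily, digraphs first:
  'u' -> vowel phoneme (phonemes so far: 1)
  'ch' -> digraph (1 consonant phoneme) (phonemes so far: 2)
  'v' -> consonant phoneme (phonemes so far: 3)
Total phonemes: 3

3


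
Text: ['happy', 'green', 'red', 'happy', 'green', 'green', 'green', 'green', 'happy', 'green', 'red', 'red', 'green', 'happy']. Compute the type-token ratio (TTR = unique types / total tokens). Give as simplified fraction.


Tokens: 14
Unique types: ('green', 'happy', 'red') = 3
TTR = 3/14
Already in lowest terms.

3/14


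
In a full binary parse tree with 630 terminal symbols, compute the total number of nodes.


Leaf nodes (terminals): 630
Internal nodes = n - 1 = 630 - 1 = 629
Total = leaves + internal = 630 + 629 = 1259

1259


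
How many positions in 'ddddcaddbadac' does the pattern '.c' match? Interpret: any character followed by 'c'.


Pattern: .c means any character followed by 'c'.
Scanning 'ddddcaddbadac' position-by-position:
  Pos 0: window 'dd' -> no
  Pos 1: window 'dd' -> no
  Pos 2: window 'dd' -> no
  Pos 3: window 'dc' -> MATCH
  Pos 4: window 'ca' -> no
  Pos 5: window 'ad' -> no
  Pos 6: window 'dd' -> no
  Pos 7: window 'db' -> no
  Pos 8: window 'ba' -> no
  Pos 9: window 'ad' -> no
  Pos 10: window 'da' -> no
  Pos 11: window 'ac' -> MATCH
  Pos 12: window 'c' -> no
Total matches: 2

2


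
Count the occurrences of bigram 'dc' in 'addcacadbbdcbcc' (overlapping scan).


Scanning 'addcacadbbdcbcc' for bigram 'dc':
  Position 0: 'ad' -> no
  Position 1: 'dd' -> no
  Position 2: 'dc' -> MATCH
  Position 3: 'ca' -> no
  Position 4: 'ac' -> no
  Position 5: 'ca' -> no
  Position 6: 'ad' -> no
  Position 7: 'db' -> no
  Position 8: 'bb' -> no
  Position 9: 'bd' -> no
  Position 10: 'dc' -> MATCH
  Position 11: 'cb' -> no
  Position 12: 'bc' -> no
  Position 13: 'cc' -> no
Total matches: 2

2


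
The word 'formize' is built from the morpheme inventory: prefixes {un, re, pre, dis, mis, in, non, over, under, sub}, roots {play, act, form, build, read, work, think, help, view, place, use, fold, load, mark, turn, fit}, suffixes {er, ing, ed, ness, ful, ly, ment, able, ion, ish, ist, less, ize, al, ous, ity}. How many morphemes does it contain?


Segmenting 'formize' against the inventory:
  'form' -> root (morpheme 1)
  'ize' -> suffix (morpheme 2)
Total morphemes: 2

2


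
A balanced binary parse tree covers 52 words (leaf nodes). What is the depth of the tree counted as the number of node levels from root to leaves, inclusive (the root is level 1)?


In a balanced binary tree with n leaves the deepest leaf is ceil(log2(n)) edges below the root,
so counting node levels inclusive of root and leaves gives ceil(log2(n)) + 1 levels.
log2(52) = 5.7004
ceil(5.7004) = 6
levels = 6 + 1 = 7

7


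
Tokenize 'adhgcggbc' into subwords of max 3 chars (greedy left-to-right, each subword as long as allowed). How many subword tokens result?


'adhgcggbc' has 9 characters.
Chunking with max size 3:
  Chunk 1: 'adh' (positions 0-2)
  Chunk 2: 'gcg' (positions 3-5)
  Chunk 3: 'gbc' (positions 6-8)
Total chunks: ceil(9 / 3) = 3

3


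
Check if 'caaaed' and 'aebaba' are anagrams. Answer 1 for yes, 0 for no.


Sort characters of 'caaaed': 'aaacde'
Sort characters of 'aebaba': 'aaabbe'
Sorted forms differ -> they are NOT anagrams
Result: 0

0


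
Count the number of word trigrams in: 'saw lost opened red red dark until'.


Word trigrams from [7] words:
  Trigram 1: (saw lost opened)
  Trigram 2: (lost opened red)
  Trigram 3: (opened red red)
  Trigram 4: (red red dark)
  Trigram 5: (red dark until)
Total word trigrams: 7 - 2 = 5

5


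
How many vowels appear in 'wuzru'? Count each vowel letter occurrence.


Scanning each character of 'wuzru':
  Position 1: 'w' -> consonant (running count: 0)
  Position 2: 'u' -> vowel (running count: 1)
  Position 3: 'z' -> consonant (running count: 1)
  Position 4: 'r' -> consonant (running count: 1)
  Position 5: 'u' -> vowel (running count: 2)
Total vowels: 2

2


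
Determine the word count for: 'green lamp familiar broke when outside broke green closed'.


Counting words by splitting on spaces:
  Word 1: 'green'
  Word 2: 'lamp'
  Word 3: 'familiar'
  Word 4: 'broke'
  Word 5: 'when'
  Word 6: 'outside'
  Word 7: 'broke'
  Word 8: 'green'
  Word 9: 'closed'
Total words: 9

9


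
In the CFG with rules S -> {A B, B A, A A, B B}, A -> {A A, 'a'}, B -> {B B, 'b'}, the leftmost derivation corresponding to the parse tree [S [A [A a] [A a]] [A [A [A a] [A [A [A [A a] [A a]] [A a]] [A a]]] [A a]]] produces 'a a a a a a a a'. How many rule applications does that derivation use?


Every bracketed nonterminal node [X ...] in the tree is produced by exactly one rule application.
Reading the tree off as a leftmost derivation:
  Step 1: S  =>  A A   (applied S -> A A)
  Step 2: A A  =>  A A A   (applied A -> A A)
  Step 3: A A A  =>  a A A   (applied A -> a)
  Step 4: a A A  =>  a a A   (applied A -> a)
  Step 5: a a A  =>  a a A A   (applied A -> A A)
  Step 6: a a A A  =>  a a A A A   (applied A -> A A)
  Step 7: a a A A A  =>  a a a A A   (applied A -> a)
  Step 8: a a a A A  =>  a a a A A A   (applied A -> A A)
  Step 9: a a a A A A  =>  a a a A A A A   (applied A -> A A)
  Step 10: a a a A A A A  =>  a a a A A A A A   (applied A -> A A)
  Step 11: a a a A A A A A  =>  a a a a A A A A   (applied A -> a)
  Step 12: a a a a A A A A  =>  a a a a a A A A   (applied A -> a)
  Step 13: a a a a a A A A  =>  a a a a a a A A   (applied A -> a)
  Step 14: a a a a a a A A  =>  a a a a a a a A   (applied A -> a)
  Step 15: a a a a a a a A  =>  a a a a a a a a   (applied A -> a)
Final yield: a a a a a a a a
Total rewrite steps: 15

15


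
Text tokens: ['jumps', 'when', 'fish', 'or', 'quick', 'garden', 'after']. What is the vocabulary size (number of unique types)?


Listing all tokens and tracking unique types:
  Token 1: 'jumps' -> NEW (unique so far: 1)
  Token 2: 'when' -> NEW (unique so far: 2)
  Token 3: 'fish' -> NEW (unique so far: 3)
  Token 4: 'or' -> NEW (unique so far: 4)
  Token 5: 'quick' -> NEW (unique so far: 5)
  Token 6: 'garden' -> NEW (unique so far: 6)
  Token 7: 'after' -> NEW (unique so far: 7)
Unique types: ('after', 'fish', 'garden', 'jumps', 'or', 'quick', 'when')
Vocabulary size: 7

7


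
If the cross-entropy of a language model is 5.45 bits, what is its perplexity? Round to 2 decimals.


Perplexity formula: PP = 2^H
H = 5.45
PP = 2^5.45
Decompose: 2^5.45 = 2^5 * 2^0.45
2^5 = 32, 2^0.45 ~ 1.3660403
PP ~ 32 * 1.3660403 = 43.7132896
Rounded to 2 decimals: 43.71

43.71


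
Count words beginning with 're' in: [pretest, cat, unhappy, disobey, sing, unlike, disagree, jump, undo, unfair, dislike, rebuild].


Checking each word for prefix 're':
  'pretest' -> no (count: 0)
  'cat' -> no (count: 0)
  'unhappy' -> no (count: 0)
  'disobey' -> no (count: 0)
  'sing' -> no (count: 0)
  'unlike' -> no (count: 0)
  'disagree' -> no (count: 0)
  'jump' -> no (count: 0)
  'undo' -> no (count: 0)
  'unfair' -> no (count: 0)
  'dislike' -> no (count: 0)
  'rebuild' -> YES, starts with 're' (count: 1)
Total with prefix 're': 1

1


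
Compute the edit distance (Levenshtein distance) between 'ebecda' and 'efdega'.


Building DP table for s1='ebecda' (len 6) and s2='efdega' (len 6):
       e  f  d  e  g  a
    0  1  2  3  4  5  6
  e 1  0  1  2  3  4  5
  b 2  1  1  2  3  4  5
  e 3  2  2  2  2  3  4
  c 4  3  3  3  3  3  4
  d 5  4  4  3  4  4  4
  a 6  5  5  4  4  5  4
Edit distance = dp[6][6] = 4

4


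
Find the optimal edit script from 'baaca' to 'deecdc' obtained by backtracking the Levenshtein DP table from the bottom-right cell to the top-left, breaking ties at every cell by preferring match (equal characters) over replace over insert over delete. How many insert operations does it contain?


Edit distance = 5. Backtracking from cell (5, 6) with preference match > replace > insert > delete,
then listing the resulting alignment 'baaca' -> 'deecdc' left to right:
  Step 1: replace b->d
  Step 2: replace a->e
  Step 3: replace a->e
  Step 4: keep 'c'
  Step 5: insert 'd' [insertion #1]
  Step 6: replace a->c
Total insertions: 1

1


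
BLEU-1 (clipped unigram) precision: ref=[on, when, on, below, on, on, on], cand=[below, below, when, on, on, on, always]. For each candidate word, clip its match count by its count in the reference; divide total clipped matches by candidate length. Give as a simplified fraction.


Reference word counts: {'below': 1, 'on': 5, 'when': 1}
Checking each candidate word (with clipping):
  'below' -> in reference (ref count 1, used 1/1) -> match (matches: 1)
  'below' -> ref count 1 already used up (1/1) -> clipped, no match (matches: 1)
  'when' -> in reference (ref count 1, used 1/1) -> match (matches: 2)
  'on' -> in reference (ref count 5, used 1/5) -> match (matches: 3)
  'on' -> in reference (ref count 5, used 2/5) -> match (matches: 4)
  'on' -> in reference (ref count 5, used 3/5) -> match (matches: 5)
  'always' -> not in reference -> no match (matches: 5)
Clipped matches: 5, Candidate length: 7
Precision = 5/7

5/7


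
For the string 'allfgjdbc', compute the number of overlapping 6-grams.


String 'allfgjdbc' has length L = 9.
Number of overlapping n-grams = L - n + 1
Substituting: 9 - 6 + 1 = 4

4


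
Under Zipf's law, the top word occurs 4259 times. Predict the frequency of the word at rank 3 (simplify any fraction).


Zipf's law: freq(rank) = f1 / rank
f1 = 4259, rank = 3
freq = 4259 / 3
GCD(4259, 3) = 1
Simplified: 4259/3

4259/3


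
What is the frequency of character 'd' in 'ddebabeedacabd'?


Scanning 'ddebabeedacabd' for 'd':
  Position 0: 'd' -> MATCH (count: 1)
  Position 1: 'd' -> MATCH (count: 2)
  Position 8: 'd' -> MATCH (count: 3)
  Position 13: 'd' -> MATCH (count: 4)
Total occurrences of 'd': 4

4


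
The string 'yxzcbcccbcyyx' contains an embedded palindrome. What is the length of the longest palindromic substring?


Scanning 'yxzcbcccbcyyx' for palindromic substrings.
Substring at positions 3-9: 'cbcccbc'.
Check: reverse('cbcccbc') = 'cbcccbc' -> palindrome confirmed.
Neighbouring characters ('z' / 'y') break symmetry, so it cannot extend further.
No longer palindromic substring exists; longest length = 7

7


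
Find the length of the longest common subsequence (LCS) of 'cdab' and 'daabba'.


DP table for LCS of 'cdab' and 'daabba':
       d  a  a  b  b  a
    0  0  0  0  0  0  0
  c 0  0  0  0  0  0  0
  d 0  1  1  1  1  1  1
  a 0  1  2  2  2  2  2
  b 0  1  2  2  3  3  3
LCS: 'dab'
LCS length = 3

3


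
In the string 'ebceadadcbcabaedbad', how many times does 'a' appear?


Scanning 'ebceadadcbcabaedbad' for 'a':
  Position 4: 'a' -> MATCH (count: 1)
  Position 6: 'a' -> MATCH (count: 2)
  Position 11: 'a' -> MATCH (count: 3)
  Position 13: 'a' -> MATCH (count: 4)
  Position 17: 'a' -> MATCH (count: 5)
Total occurrences of 'a': 5

5


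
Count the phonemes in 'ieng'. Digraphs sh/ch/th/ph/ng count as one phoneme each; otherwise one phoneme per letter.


Parsing 'ieng' greedily, digraphs first:
  'i' -> vowel phoneme (phonemes so far: 1)
  'e' -> vowel phoneme (phonemes so far: 2)
  'ng' -> digraph (1 consonant phoneme) (phonemes so far: 3)
Total phonemes: 3

3


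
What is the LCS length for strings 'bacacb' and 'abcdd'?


DP table for LCS of 'bacacb' and 'abcdd':
       a  b  c  d  d
    0  0  0  0  0  0
  b 0  0  1  1  1  1
  a 0  1  1  1  1  1
  c 0  1  1  2  2  2
  a 0  1  1  2  2  2
  c 0  1  1  2  2  2
  b 0  1  2  2  2  2
LCS: 'bc'
LCS length = 2

2


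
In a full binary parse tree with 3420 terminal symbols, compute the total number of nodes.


Leaf nodes (terminals): 3420
Internal nodes = n - 1 = 3420 - 1 = 3419
Total = leaves + internal = 3420 + 3419 = 6839

6839


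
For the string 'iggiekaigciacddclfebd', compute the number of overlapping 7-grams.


String 'iggiekaigciacddclfebd' has length L = 21.
Number of overlapping n-grams = L - n + 1
Substituting: 21 - 7 + 1 = 15

15


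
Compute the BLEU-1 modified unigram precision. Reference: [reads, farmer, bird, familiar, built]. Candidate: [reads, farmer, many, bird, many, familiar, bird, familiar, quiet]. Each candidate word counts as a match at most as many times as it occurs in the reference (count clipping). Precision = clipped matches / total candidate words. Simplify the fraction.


Reference word counts: {'bird': 1, 'built': 1, 'familiar': 1, 'farmer': 1, 'reads': 1}
Checking each candidate word (with clipping):
  'reads' -> in reference (ref count 1, used 1/1) -> match (matches: 1)
  'farmer' -> in reference (ref count 1, used 1/1) -> match (matches: 2)
  'many' -> not in reference -> no match (matches: 2)
  'bird' -> in reference (ref count 1, used 1/1) -> match (matches: 3)
  'many' -> not in reference -> no match (matches: 3)
  'familiar' -> in reference (ref count 1, used 1/1) -> match (matches: 4)
  'bird' -> ref count 1 already used up (1/1) -> clipped, no match (matches: 4)
  'familiar' -> ref count 1 already used up (1/1) -> clipped, no match (matches: 4)
  'quiet' -> not in reference -> no match (matches: 4)
Clipped matches: 4, Candidate length: 9
Precision = 4/9

4/9


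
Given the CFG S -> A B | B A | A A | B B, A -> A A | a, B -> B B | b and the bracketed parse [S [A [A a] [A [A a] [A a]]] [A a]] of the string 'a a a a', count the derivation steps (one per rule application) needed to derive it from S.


Every bracketed nonterminal node [X ...] in the tree is produced by exactly one rule application.
Reading the tree off as a leftmost derivation:
  Step 1: S  =>  A A   (applied S -> A A)
  Step 2: A A  =>  A A A   (applied A -> A A)
  Step 3: A A A  =>  a A A   (applied A -> a)
  Step 4: a A A  =>  a A A A   (applied A -> A A)
  Step 5: a A A A  =>  a a A A   (applied A -> a)
  Step 6: a a A A  =>  a a a A   (applied A -> a)
  Step 7: a a a A  =>  a a a a   (applied A -> a)
Final yield: a a a a
Total rewrite steps: 7

7


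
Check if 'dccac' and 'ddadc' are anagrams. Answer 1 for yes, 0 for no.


Sort characters of 'dccac': 'acccd'
Sort characters of 'ddadc': 'acddd'
Sorted forms differ -> they are NOT anagrams
Result: 0

0


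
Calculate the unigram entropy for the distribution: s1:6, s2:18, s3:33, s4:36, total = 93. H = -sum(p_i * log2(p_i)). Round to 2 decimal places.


Computing entropy H = -sum(p_i * log2(p_i)):
  s1: p = 6/93 = 0.0645, -p*log2(p) = 0.2551
  s2: p = 18/93 = 0.1935, -p*log2(p) = 0.4586
  s3: p = 33/93 = 0.3548, -p*log2(p) = 0.5304
  s4: p = 36/93 = 0.3871, -p*log2(p) = 0.5300
H = sum of terms = 1.7741
Rounded to 2 decimals: 1.77

1.77


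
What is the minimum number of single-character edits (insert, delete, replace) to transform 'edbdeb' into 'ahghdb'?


Building DP table for s1='edbdeb' (len 6) and s2='ahghdb' (len 6):
       a  h  g  h  d  b
    0  1  2  3  4  5  6
  e 1  1  2  3  4  5  6
  d 2  2  2  3  4  4  5
  b 3  3  3  3  4  5  4
  d 4  4  4  4  4  4  5
  e 5  5  5  5  5  5  5
  b 6  6  6  6  6  6  5
Edit distance = dp[6][6] = 5

5


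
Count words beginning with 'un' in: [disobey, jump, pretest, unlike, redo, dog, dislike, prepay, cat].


Checking each word for prefix 'un':
  'disobey' -> no (count: 0)
  'jump' -> no (count: 0)
  'pretest' -> no (count: 0)
  'unlike' -> YES, starts with 'un' (count: 1)
  'redo' -> no (count: 1)
  'dog' -> no (count: 1)
  'dislike' -> no (count: 1)
  'prepay' -> no (count: 1)
  'cat' -> no (count: 1)
Total with prefix 'un': 1

1


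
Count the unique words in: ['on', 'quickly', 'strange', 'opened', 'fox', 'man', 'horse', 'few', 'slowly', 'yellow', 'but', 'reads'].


Listing all tokens and tracking unique types:
  Token 1: 'on' -> NEW (unique so far: 1)
  Token 2: 'quickly' -> NEW (unique so far: 2)
  Token 3: 'strange' -> NEW (unique so far: 3)
  Token 4: 'opened' -> NEW (unique so far: 4)
  Token 5: 'fox' -> NEW (unique so far: 5)
  Token 6: 'man' -> NEW (unique so far: 6)
  Token 7: 'horse' -> NEW (unique so far: 7)
  Token 8: 'few' -> NEW (unique so far: 8)
  Token 9: 'slowly' -> NEW (unique so far: 9)
  Token 10: 'yellow' -> NEW (unique so far: 10)
  Token 11: 'but' -> NEW (unique so far: 11)
  Token 12: 'reads' -> NEW (unique so far: 12)
Unique types: ('but', 'few', 'fox', 'horse', 'man', 'on', 'opened', 'quickly', 'reads', 'slowly', 'strange', 'yellow')
Vocabulary size: 12

12


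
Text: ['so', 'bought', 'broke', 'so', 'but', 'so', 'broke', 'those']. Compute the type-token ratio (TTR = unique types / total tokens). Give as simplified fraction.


Tokens: 8
Unique types: ('bought', 'broke', 'but', 'so', 'those') = 5
TTR = 5/8
Already in lowest terms.

5/8


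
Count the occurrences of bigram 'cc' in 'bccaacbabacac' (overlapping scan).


Scanning 'bccaacbabacac' for bigram 'cc':
  Position 0: 'bc' -> no
  Position 1: 'cc' -> MATCH
  Position 2: 'ca' -> no
  Position 3: 'aa' -> no
  Position 4: 'ac' -> no
  Position 5: 'cb' -> no
  Position 6: 'ba' -> no
  Position 7: 'ab' -> no
  Position 8: 'ba' -> no
  Position 9: 'ac' -> no
  Position 10: 'ca' -> no
  Position 11: 'ac' -> no
Total matches: 1

1


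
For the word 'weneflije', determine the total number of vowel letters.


Scanning each character of 'weneflije':
  Position 1: 'w' -> consonant (running count: 0)
  Position 2: 'e' -> vowel (running count: 1)
  Position 3: 'n' -> consonant (running count: 1)
  Position 4: 'e' -> vowel (running count: 2)
  Position 5: 'f' -> consonant (running count: 2)
  Position 6: 'l' -> consonant (running count: 2)
  Position 7: 'i' -> vowel (running count: 3)
  Position 8: 'j' -> consonant (running count: 3)
  Position 9: 'e' -> vowel (running count: 4)
Total vowels: 4

4


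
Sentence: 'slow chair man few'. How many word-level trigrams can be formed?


Word trigrams from [4] words:
  Trigram 1: (slow chair man)
  Trigram 2: (chair man few)
Total word trigrams: 4 - 2 = 2

2


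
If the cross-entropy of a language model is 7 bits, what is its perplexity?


Perplexity formula: PP = 2^H
H = 7
PP = 2^7
Steps: 2^1 = 2, 2^2 = 4, 2^3 = 8, 2^4 = 16, 2^5 = 32, 2^6 = 64, 2^7 = 128
PP = 128

128


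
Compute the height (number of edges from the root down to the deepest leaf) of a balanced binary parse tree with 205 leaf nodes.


In a balanced binary tree with n leaves the deepest leaf is ceil(log2(n)) edges below the root.
log2(205) = 7.6795
ceil(7.6795) = 8
height (edges) = 8

8


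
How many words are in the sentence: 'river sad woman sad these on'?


Counting words by splitting on spaces:
  Word 1: 'river'
  Word 2: 'sad'
  Word 3: 'woman'
  Word 4: 'sad'
  Word 5: 'these'
  Word 6: 'on'
Total words: 6

6


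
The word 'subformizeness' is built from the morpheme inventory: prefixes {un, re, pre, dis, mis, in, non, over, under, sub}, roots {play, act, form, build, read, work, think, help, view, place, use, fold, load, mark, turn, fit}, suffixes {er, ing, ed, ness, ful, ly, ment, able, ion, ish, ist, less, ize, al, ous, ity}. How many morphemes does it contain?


Segmenting 'subformizeness' against the inventory:
  'sub' -> prefix (morpheme 1)
  'form' -> root (morpheme 2)
  'ize' -> suffix (morpheme 3)
  'ness' -> suffix (morpheme 4)
Total morphemes: 4

4


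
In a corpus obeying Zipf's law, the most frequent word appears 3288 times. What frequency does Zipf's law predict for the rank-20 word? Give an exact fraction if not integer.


Zipf's law: freq(rank) = f1 / rank
f1 = 3288, rank = 20
freq = 3288 / 20
GCD(3288, 20) = 4
Simplified: 822/5

822/5


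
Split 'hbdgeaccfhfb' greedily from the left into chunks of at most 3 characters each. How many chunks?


'hbdgeaccfhfb' has 12 characters.
Chunking with max size 3:
  Chunk 1: 'hbd' (positions 0-2)
  Chunk 2: 'gea' (positions 3-5)
  Chunk 3: 'ccf' (positions 6-8)
  Chunk 4: 'hfb' (positions 9-11)
Total chunks: ceil(12 / 3) = 4

4


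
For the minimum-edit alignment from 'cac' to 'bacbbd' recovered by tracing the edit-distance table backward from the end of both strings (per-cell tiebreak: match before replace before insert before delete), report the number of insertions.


Edit distance = 4. Backtracking from cell (3, 6) with preference match > replace > insert > delete,
then listing the resulting alignment 'cac' -> 'bacbbd' left to right:
  Step 1: replace c->b
  Step 2: keep 'a'
  Step 3: keep 'c'
  Step 4: insert 'b' [insertion #1]
  Step 5: insert 'b' [insertion #2]
  Step 6: insert 'd' [insertion #3]
Total insertions: 3

3


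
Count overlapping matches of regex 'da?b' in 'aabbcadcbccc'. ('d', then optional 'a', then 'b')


Pattern: da?b means 'd', then optional 'a', then 'b'.
Scanning 'aabbcadcbccc' position-by-position:
  Pos 0: window 'aab' -> no
  Pos 1: window 'abb' -> no
  Pos 2: window 'bbc' -> no
  Pos 3: window 'bca' -> no
  Pos 4: window 'cad' -> no
  Pos 5: window 'adc' -> no
  Pos 6: window 'dcb' -> no
  Pos 7: window 'cbc' -> no
  Pos 8: window 'bcc' -> no
  Pos 9: window 'ccc' -> no
  Pos 10: window 'cc' -> no
  Pos 11: window 'c' -> no
Total matches: 0

0


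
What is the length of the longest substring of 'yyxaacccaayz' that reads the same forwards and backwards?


Scanning 'yyxaacccaayz' for palindromic substrings.
Substring at positions 3-9: 'aacccaa'.
Check: reverse('aacccaa') = 'aacccaa' -> palindrome confirmed.
Neighbouring characters ('x' / 'y') break symmetry, so it cannot extend further.
No longer palindromic substring exists; longest length = 7

7


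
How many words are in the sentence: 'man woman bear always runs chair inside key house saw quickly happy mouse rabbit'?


Counting words by splitting on spaces:
  Word 1: 'man'
  Word 2: 'woman'
  Word 3: 'bear'
  Word 4: 'always'
  Word 5: 'runs'
  Word 6: 'chair'
  Word 7: 'inside'
  Word 8: 'key'
  Word 9: 'house'
  Word 10: 'saw'
  Word 11: 'quickly'
  Word 12: 'happy'
  Word 13: 'mouse'
  Word 14: 'rabbit'
Total words: 14

14


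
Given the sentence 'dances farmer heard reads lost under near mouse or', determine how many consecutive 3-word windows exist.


Word trigrams from [9] words:
  Trigram 1: (dances farmer heard)
  Trigram 2: (farmer heard reads)
  Trigram 3: (heard reads lost)
  Trigram 4: (reads lost under)
  Trigram 5: (lost under near)
  Trigram 6: (under near mouse)
  Trigram 7: (near mouse or)
Total word trigrams: 9 - 2 = 7

7


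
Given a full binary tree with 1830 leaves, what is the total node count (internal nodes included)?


Leaf nodes (terminals): 1830
Internal nodes = n - 1 = 1830 - 1 = 1829
Total = leaves + internal = 1830 + 1829 = 3659

3659


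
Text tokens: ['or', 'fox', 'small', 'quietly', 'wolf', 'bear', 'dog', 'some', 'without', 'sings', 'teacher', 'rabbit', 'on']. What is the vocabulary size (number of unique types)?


Listing all tokens and tracking unique types:
  Token 1: 'or' -> NEW (unique so far: 1)
  Token 2: 'fox' -> NEW (unique so far: 2)
  Token 3: 'small' -> NEW (unique so far: 3)
  Token 4: 'quietly' -> NEW (unique so far: 4)
  Token 5: 'wolf' -> NEW (unique so far: 5)
  Token 6: 'bear' -> NEW (unique so far: 6)
  Token 7: 'dog' -> NEW (unique so far: 7)
  Token 8: 'some' -> NEW (unique so far: 8)
  Token 9: 'without' -> NEW (unique so far: 9)
  Token 10: 'sings' -> NEW (unique so far: 10)
  Token 11: 'teacher' -> NEW (unique so far: 11)
  Token 12: 'rabbit' -> NEW (unique so far: 12)
  Token 13: 'on' -> NEW (unique so far: 13)
Unique types: ('bear', 'dog', 'fox', 'on', 'or', 'quietly', 'rabbit', 'sings', 'small', 'some', 'teacher', 'without', 'wolf')
Vocabulary size: 13

13


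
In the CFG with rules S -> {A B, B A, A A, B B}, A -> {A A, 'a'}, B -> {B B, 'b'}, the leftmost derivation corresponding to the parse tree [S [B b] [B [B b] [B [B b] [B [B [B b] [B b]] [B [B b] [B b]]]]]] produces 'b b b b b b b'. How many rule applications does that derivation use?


Every bracketed nonterminal node [X ...] in the tree is produced by exactly one rule application.
Reading the tree off as a leftmost derivation:
  Step 1: S  =>  B B   (applied S -> B B)
  Step 2: B B  =>  b B   (applied B -> b)
  Step 3: b B  =>  b B B   (applied B -> B B)
  Step 4: b B B  =>  b b B   (applied B -> b)
  Step 5: b b B  =>  b b B B   (applied B -> B B)
  Step 6: b b B B  =>  b b b B   (applied B -> b)
  Step 7: b b b B  =>  b b b B B   (applied B -> B B)
  Step 8: b b b B B  =>  b b b B B B   (applied B -> B B)
  Step 9: b b b B B B  =>  b b b b B B   (applied B -> b)
  Step 10: b b b b B B  =>  b b b b b B   (applied B -> b)
  Step 11: b b b b b B  =>  b b b b b B B   (applied B -> B B)
  Step 12: b b b b b B B  =>  b b b b b b B   (applied B -> b)
  Step 13: b b b b b b B  =>  b b b b b b b   (applied B -> b)
Final yield: b b b b b b b
Total rewrite steps: 13

13


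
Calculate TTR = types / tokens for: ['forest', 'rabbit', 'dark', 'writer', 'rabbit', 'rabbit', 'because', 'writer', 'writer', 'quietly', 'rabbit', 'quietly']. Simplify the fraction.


Tokens: 12
Unique types: ('because', 'dark', 'forest', 'quietly', 'rabbit', 'writer') = 6
TTR = 6/12
Simplify: divide both by 6 -> 1/2
TTR = 1/2

1/2


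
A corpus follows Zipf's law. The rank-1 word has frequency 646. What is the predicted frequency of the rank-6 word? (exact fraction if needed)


Zipf's law: freq(rank) = f1 / rank
f1 = 646, rank = 6
freq = 646 / 6
GCD(646, 6) = 2
Simplified: 323/3

323/3


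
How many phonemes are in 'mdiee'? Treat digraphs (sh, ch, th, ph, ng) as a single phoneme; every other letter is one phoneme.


Parsing 'mdiee' greedily, digraphs first:
  'm' -> consonant phoneme (phonemes so far: 1)
  'd' -> consonant phoneme (phonemes so far: 2)
  'i' -> vowel phoneme (phonemes so far: 3)
  'e' -> vowel phoneme (phonemes so far: 4)
  'e' -> vowel phoneme (phonemes so far: 5)
Total phonemes: 5

5


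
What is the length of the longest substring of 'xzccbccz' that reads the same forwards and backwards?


Scanning 'xzccbccz' for palindromic substrings.
Substring at positions 1-7: 'zccbccz'.
Check: reverse('zccbccz') = 'zccbccz' -> palindrome confirmed.
Neighbouring characters ('x' / '-') break symmetry, so it cannot extend further.
No longer palindromic substring exists; longest length = 7

7


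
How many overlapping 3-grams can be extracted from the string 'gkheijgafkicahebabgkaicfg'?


String 'gkheijgafkicahebabgkaicfg' has length L = 25.
Number of overlapping n-grams = L - n + 1
Substituting: 25 - 3 + 1 = 23

23


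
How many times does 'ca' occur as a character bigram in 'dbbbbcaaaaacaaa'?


Scanning 'dbbbbcaaaaacaaa' for bigram 'ca':
  Position 0: 'db' -> no
  Position 1: 'bb' -> no
  Position 2: 'bb' -> no
  Position 3: 'bb' -> no
  Position 4: 'bc' -> no
  Position 5: 'ca' -> MATCH
  Position 6: 'aa' -> no
  Position 7: 'aa' -> no
  Position 8: 'aa' -> no
  Position 9: 'aa' -> no
  Position 10: 'ac' -> no
  Position 11: 'ca' -> MATCH
  Position 12: 'aa' -> no
  Position 13: 'aa' -> no
Total matches: 2

2


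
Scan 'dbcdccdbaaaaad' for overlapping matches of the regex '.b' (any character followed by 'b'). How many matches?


Pattern: .b means any character followed by 'b'.
Scanning 'dbcdccdbaaaaad' position-by-position:
  Pos 0: window 'db' -> MATCH
  Pos 1: window 'bc' -> no
  Pos 2: window 'cd' -> no
  Pos 3: window 'dc' -> no
  Pos 4: window 'cc' -> no
  Pos 5: window 'cd' -> no
  Pos 6: window 'db' -> MATCH
  Pos 7: window 'ba' -> no
  Pos 8: window 'aa' -> no
  Pos 9: window 'aa' -> no
  Pos 10: window 'aa' -> no
  Pos 11: window 'aa' -> no
  Pos 12: window 'ad' -> no
  Pos 13: window 'd' -> no
Total matches: 2

2


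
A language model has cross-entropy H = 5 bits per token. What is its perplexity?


Perplexity formula: PP = 2^H
H = 5
PP = 2^5
Steps: 2^1 = 2, 2^2 = 4, 2^3 = 8, 2^4 = 16, 2^5 = 32
PP = 32

32


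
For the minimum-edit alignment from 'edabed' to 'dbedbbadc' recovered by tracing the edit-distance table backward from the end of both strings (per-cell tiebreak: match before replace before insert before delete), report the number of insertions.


Edit distance = 5. Backtracking from cell (6, 9) with preference match > replace > insert > delete,
then listing the resulting alignment 'edabed' -> 'dbedbbadc' left to right:
  Step 1: insert 'd' [insertion #1]
  Step 2: insert 'b' [insertion #2]
  Step 3: keep 'e'
  Step 4: keep 'd'
  Step 5: replace a->b
  Step 6: keep 'b'
  Step 7: replace e->a
  Step 8: keep 'd'
  Step 9: insert 'c' [insertion #3]
Total insertions: 3

3


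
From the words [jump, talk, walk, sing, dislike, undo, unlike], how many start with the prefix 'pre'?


Checking each word for prefix 'pre':
  'jump' -> no (count: 0)
  'talk' -> no (count: 0)
  'walk' -> no (count: 0)
  'sing' -> no (count: 0)
  'dislike' -> no (count: 0)
  'undo' -> no (count: 0)
  'unlike' -> no (count: 0)
Total with prefix 'pre': 0

0


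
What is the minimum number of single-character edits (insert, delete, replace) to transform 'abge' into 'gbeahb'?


Building DP table for s1='abge' (len 4) and s2='gbeahb' (len 6):
       g  b  e  a  h  b
    0  1  2  3  4  5  6
  a 1  1  2  3  3  4  5
  b 2  2  1  2  3  4  4
  g 3  2  2  2  3  4  5
  e 4  3  3  2  3  4  5
Edit distance = dp[4][6] = 5

5


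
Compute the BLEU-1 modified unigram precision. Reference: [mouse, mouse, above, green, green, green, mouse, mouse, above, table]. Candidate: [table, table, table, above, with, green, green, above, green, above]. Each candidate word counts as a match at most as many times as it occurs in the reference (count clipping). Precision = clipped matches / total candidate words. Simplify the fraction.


Reference word counts: {'above': 2, 'green': 3, 'mouse': 4, 'table': 1}
Checking each candidate word (with clipping):
  'table' -> in reference (ref count 1, used 1/1) -> match (matches: 1)
  'table' -> ref count 1 already used up (1/1) -> clipped, no match (matches: 1)
  'table' -> ref count 1 already used up (1/1) -> clipped, no match (matches: 1)
  'above' -> in reference (ref count 2, used 1/2) -> match (matches: 2)
  'with' -> not in reference -> no match (matches: 2)
  'green' -> in reference (ref count 3, used 1/3) -> match (matches: 3)
  'green' -> in reference (ref count 3, used 2/3) -> match (matches: 4)
  'above' -> in reference (ref count 2, used 2/2) -> match (matches: 5)
  'green' -> in reference (ref count 3, used 3/3) -> match (matches: 6)
  'above' -> ref count 2 already used up (2/2) -> clipped, no match (matches: 6)
Clipped matches: 6, Candidate length: 10
Precision = 6/10 = 3/5

3/5


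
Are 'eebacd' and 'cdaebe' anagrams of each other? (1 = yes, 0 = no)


Sort characters of 'eebacd': 'abcdee'
Sort characters of 'cdaebe': 'abcdee'
Sorted forms match -> they ARE anagrams
Result: 1

1


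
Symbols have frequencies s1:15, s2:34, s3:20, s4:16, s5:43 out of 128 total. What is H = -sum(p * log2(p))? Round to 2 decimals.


Computing entropy H = -sum(p_i * log2(p_i)):
  s1: p = 15/128 = 0.1172, -p*log2(p) = 0.3625
  s2: p = 34/128 = 0.2656, -p*log2(p) = 0.5080
  s3: p = 20/128 = 0.1562, -p*log2(p) = 0.4184
  s4: p = 16/128 = 0.1250, -p*log2(p) = 0.3750
  s5: p = 43/128 = 0.3359, -p*log2(p) = 0.5287
H = sum of terms = 2.1926
Rounded to 2 decimals: 2.19

2.19


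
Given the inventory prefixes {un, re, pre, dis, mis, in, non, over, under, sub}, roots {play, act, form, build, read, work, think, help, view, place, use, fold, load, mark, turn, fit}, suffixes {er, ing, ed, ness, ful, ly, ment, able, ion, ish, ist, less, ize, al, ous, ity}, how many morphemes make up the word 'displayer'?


Segmenting 'displayer' against the inventory:
  'dis' -> prefix (morpheme 1)
  'play' -> root (morpheme 2)
  'er' -> suffix (morpheme 3)
Total morphemes: 3

3


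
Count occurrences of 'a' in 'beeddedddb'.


Scanning 'beeddedddb' for 'a':
  No matches found.
Total occurrences of 'a': 0

0


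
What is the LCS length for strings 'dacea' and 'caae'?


DP table for LCS of 'dacea' and 'caae':
       c  a  a  e
    0  0  0  0  0
  d 0  0  0  0  0
  a 0  0  1  1  1
  c 0  1  1  1  1
  e 0  1  1  1  2
  a 0  1  2  2  2
LCS: 'ae'
LCS length = 2

2


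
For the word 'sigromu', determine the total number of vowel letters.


Scanning each character of 'sigromu':
  Position 1: 's' -> consonant (running count: 0)
  Position 2: 'i' -> vowel (running count: 1)
  Position 3: 'g' -> consonant (running count: 1)
  Position 4: 'r' -> consonant (running count: 1)
  Position 5: 'o' -> vowel (running count: 2)
  Position 6: 'm' -> consonant (running count: 2)
  Position 7: 'u' -> vowel (running count: 3)
Total vowels: 3

3


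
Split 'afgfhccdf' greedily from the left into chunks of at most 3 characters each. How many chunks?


'afgfhccdf' has 9 characters.
Chunking with max size 3:
  Chunk 1: 'afg' (positions 0-2)
  Chunk 2: 'fhc' (positions 3-5)
  Chunk 3: 'cdf' (positions 6-8)
Total chunks: ceil(9 / 3) = 3

3


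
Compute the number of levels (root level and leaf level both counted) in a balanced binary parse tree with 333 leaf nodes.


In a balanced binary tree with n leaves the deepest leaf is ceil(log2(n)) edges below the root,
so counting node levels inclusive of root and leaves gives ceil(log2(n)) + 1 levels.
log2(333) = 8.3794
ceil(8.3794) = 9
levels = 9 + 1 = 10

10


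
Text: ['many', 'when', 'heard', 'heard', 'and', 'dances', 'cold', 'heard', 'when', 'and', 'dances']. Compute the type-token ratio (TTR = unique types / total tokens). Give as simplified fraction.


Tokens: 11
Unique types: ('and', 'cold', 'dances', 'heard', 'many', 'when') = 6
TTR = 6/11
Already in lowest terms.

6/11


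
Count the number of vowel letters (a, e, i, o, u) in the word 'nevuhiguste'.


Scanning each character of 'nevuhiguste':
  Position 1: 'n' -> consonant (running count: 0)
  Position 2: 'e' -> vowel (running count: 1)
  Position 3: 'v' -> consonant (running count: 1)
  Position 4: 'u' -> vowel (running count: 2)
  Position 5: 'h' -> consonant (running count: 2)
  Position 6: 'i' -> vowel (running count: 3)
  Position 7: 'g' -> consonant (running count: 3)
  Position 8: 'u' -> vowel (running count: 4)
  Position 9: 's' -> consonant (running count: 4)
  Position 10: 't' -> consonant (running count: 4)
  Position 11: 'e' -> vowel (running count: 5)
Total vowels: 5

5


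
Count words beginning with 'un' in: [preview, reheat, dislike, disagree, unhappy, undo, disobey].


Checking each word for prefix 'un':
  'preview' -> no (count: 0)
  'reheat' -> no (count: 0)
  'dislike' -> no (count: 0)
  'disagree' -> no (count: 0)
  'unhappy' -> YES, starts with 'un' (count: 1)
  'undo' -> YES, starts with 'un' (count: 2)
  'disobey' -> no (count: 2)
Total with prefix 'un': 2

2


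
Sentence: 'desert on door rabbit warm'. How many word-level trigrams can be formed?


Word trigrams from [5] words:
  Trigram 1: (desert on door)
  Trigram 2: (on door rabbit)
  Trigram 3: (door rabbit warm)
Total word trigrams: 5 - 2 = 3

3


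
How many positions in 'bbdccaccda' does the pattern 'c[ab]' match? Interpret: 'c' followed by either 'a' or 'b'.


Pattern: c[ab] means 'c' followed by either 'a' or 'b'.
Scanning 'bbdccaccda' position-by-position:
  Pos 0: window 'bb' -> no
  Pos 1: window 'bd' -> no
  Pos 2: window 'dc' -> no
  Pos 3: window 'cc' -> no
  Pos 4: window 'ca' -> MATCH
  Pos 5: window 'ac' -> no
  Pos 6: window 'cc' -> no
  Pos 7: window 'cd' -> no
  Pos 8: window 'da' -> no
  Pos 9: window 'a' -> no
Total matches: 1

1


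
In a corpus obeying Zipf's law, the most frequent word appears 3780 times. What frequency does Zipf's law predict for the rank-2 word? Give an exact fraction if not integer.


Zipf's law: freq(rank) = f1 / rank
f1 = 3780, rank = 2
freq = 3780 / 2
= 1890

1890


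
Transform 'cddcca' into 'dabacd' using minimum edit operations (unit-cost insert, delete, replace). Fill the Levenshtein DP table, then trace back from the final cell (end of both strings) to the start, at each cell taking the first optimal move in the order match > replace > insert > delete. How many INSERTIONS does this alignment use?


Edit distance = 5. Backtracking from cell (6, 6) with preference match > replace > insert > delete,
then listing the resulting alignment 'cddcca' -> 'dabacd' left to right:
  Step 1: replace c->d
  Step 2: replace d->a
  Step 3: replace d->b
  Step 4: replace c->a
  Step 5: keep 'c'
  Step 6: replace a->d
Total insertions: 0

0


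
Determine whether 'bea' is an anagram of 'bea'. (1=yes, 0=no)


Sort characters of 'bea': 'abe'
Sort characters of 'bea': 'abe'
Sorted forms match -> they ARE anagrams
Result: 1

1


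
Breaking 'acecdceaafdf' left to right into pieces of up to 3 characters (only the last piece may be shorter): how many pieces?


'acecdceaafdf' has 12 characters.
Chunking with max size 3:
  Chunk 1: 'ace' (positions 0-2)
  Chunk 2: 'cdc' (positions 3-5)
  Chunk 3: 'eaa' (positions 6-8)
  Chunk 4: 'fdf' (positions 9-11)
Total chunks: ceil(12 / 3) = 4

4


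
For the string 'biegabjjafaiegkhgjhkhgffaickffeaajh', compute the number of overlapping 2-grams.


String 'biegabjjafaiegkhgjhkhgffaickffeaajh' has length L = 35.
Number of overlapping n-grams = L - n + 1
Substituting: 35 - 2 + 1 = 34

34


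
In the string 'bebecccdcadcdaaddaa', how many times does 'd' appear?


Scanning 'bebecccdcadcdaaddaa' for 'd':
  Position 7: 'd' -> MATCH (count: 1)
  Position 10: 'd' -> MATCH (count: 2)
  Position 12: 'd' -> MATCH (count: 3)
  Position 15: 'd' -> MATCH (count: 4)
  Position 16: 'd' -> MATCH (count: 5)
Total occurrences of 'd': 5

5
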